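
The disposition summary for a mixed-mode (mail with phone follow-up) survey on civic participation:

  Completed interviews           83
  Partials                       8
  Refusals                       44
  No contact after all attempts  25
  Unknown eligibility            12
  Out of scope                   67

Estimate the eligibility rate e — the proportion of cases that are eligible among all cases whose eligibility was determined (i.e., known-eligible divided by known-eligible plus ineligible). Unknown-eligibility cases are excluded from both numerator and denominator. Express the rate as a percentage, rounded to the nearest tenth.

Eligible (known) → 83 + 8 + 44 + 25 = 160
e = 160 / (160 + 67) = 160 / 227 = 0.7048

70.5%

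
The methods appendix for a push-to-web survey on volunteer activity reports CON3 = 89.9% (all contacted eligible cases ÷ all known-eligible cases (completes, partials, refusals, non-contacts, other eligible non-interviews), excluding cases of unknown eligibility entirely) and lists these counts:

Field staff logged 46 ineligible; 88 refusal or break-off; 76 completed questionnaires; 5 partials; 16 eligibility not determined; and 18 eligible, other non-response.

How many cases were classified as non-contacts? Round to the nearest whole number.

21

Top = 76 + 5 + 88 + 18 = 187
CON3 = 187 / D = 0.899
D = 187 / 0.899 = 208.0
Rest of base = 187
non-contacts = 208.0 − 187 ≈ 21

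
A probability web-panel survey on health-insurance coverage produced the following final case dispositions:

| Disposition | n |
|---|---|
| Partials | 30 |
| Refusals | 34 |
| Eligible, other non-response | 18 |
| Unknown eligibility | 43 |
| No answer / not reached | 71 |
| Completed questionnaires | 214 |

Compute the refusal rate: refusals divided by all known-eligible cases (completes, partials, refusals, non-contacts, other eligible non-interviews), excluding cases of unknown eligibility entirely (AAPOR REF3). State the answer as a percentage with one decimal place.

9.3%

Top = 34
Denom = 214 + 30 + 34 + 71 + 18 = 367
REF3 = 34 / 367 = 0.0926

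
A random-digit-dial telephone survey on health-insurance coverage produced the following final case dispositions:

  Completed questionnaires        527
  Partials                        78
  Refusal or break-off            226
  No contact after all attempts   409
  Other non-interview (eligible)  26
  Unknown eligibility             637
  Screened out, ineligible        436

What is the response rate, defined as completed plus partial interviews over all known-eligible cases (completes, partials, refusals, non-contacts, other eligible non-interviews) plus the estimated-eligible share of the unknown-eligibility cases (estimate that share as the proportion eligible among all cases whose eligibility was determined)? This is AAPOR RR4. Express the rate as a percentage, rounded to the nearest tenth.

34.8%

Num = 527 + 78 = 605
Eligible (known) = 527 + 78 + 226 + 409 + 26 = 1266
e = 1266 / (1266 + 436) = 1266 / 1702 = 0.7438
e × U = 0.7438 × 637 = 473.80
Base = 1266 + 473.80 = 1739.80
RR4 = 605 / 1739.80 = 0.3477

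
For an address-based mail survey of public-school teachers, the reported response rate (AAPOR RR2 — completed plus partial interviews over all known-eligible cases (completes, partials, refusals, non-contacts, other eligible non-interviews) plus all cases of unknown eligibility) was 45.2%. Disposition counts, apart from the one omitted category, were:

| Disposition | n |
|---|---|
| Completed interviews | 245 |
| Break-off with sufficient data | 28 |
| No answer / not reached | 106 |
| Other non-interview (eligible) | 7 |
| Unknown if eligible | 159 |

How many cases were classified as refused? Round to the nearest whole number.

59

Num → 245 + 28 = 273
RR2 = 273 / D = 0.452
D = 273 / 0.452 = 604.0
Other denominator terms total 545
refused = 604.0 − 545 ≈ 59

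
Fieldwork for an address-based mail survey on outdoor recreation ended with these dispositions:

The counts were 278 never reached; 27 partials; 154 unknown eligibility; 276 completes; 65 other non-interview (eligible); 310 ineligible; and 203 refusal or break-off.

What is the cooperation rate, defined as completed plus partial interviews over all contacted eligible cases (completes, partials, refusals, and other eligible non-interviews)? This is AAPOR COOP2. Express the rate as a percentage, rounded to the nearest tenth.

53.1%

Numerator = 276 + 27 = 303
Denom = 276 + 27 + 203 + 65 = 571
COOP2 = 303 / 571 = 0.5306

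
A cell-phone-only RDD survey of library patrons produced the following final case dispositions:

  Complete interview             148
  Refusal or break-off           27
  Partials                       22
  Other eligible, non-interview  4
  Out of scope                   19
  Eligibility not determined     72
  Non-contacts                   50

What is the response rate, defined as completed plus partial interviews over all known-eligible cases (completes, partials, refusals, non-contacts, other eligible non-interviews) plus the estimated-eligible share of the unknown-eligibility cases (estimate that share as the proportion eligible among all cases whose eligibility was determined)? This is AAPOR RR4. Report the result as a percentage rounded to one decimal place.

Numerator = 148 + 22 = 170
Eligible (known) = 148 + 22 + 27 + 50 + 4 = 251
e = 251 / (251 + 19) = 251 / 270 = 0.9296
e × U = 0.9296 × 72 = 66.93
Denom = 251 + 66.93 = 317.93
RR4 = 170 / 317.93 = 0.5347

53.5%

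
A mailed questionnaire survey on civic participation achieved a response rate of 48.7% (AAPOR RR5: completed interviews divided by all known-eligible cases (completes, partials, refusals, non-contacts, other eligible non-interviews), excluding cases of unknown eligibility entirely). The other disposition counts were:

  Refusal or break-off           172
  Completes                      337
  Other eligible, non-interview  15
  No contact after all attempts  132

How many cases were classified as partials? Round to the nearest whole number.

RR5 = 337 / D = 0.487
D = 337 / 0.487 = 692.0
Rest of base = 656
partials = 692.0 − 656 ≈ 36

36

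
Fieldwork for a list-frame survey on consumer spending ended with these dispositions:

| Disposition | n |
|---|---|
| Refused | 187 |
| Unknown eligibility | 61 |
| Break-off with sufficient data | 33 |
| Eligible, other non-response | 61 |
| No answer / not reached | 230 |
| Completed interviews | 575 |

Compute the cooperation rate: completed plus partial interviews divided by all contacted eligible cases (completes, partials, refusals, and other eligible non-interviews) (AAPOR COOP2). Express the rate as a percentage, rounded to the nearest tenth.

Numerator = 575 + 33 = 608
Base = 575 + 33 + 187 + 61 = 856
COOP2 = 608 / 856 = 0.7103

71.0%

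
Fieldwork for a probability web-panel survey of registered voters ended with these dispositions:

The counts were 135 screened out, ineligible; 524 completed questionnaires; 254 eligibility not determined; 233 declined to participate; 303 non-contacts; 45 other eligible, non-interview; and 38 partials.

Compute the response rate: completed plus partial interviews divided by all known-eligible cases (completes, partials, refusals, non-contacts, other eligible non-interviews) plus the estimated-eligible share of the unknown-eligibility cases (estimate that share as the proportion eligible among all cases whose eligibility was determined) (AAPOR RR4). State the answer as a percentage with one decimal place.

Num: 524 + 38 = 562
Determined eligible: 524 + 38 + 233 + 303 + 45 = 1143
e = 1143 / (1143 + 135) = 1143 / 1278 = 0.8944
Estimated eligible among unknowns: 0.8944 × 254 = 227.18
Base: 1143 + 227.18 = 1370.18
RR4 = 562 / 1370.18 = 0.4102

41.0%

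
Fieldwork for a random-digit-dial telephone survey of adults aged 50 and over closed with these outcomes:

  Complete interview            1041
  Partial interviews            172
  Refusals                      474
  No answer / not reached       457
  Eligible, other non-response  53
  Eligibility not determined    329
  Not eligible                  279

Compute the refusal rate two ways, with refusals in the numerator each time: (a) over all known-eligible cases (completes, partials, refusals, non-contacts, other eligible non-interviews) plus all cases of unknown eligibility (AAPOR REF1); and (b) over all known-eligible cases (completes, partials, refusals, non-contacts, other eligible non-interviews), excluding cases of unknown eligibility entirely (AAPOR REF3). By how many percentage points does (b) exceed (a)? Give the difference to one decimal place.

2.8

Numerator: 474
Denominator: 1041 + 172 + 474 + 457 + 53 + 329 = 2526
REF1 = 474 / 2526 = 0.1876
Denominator: 1041 + 172 + 474 + 457 + 53 = 2197
REF3 = 474 / 2197 = 0.2157
Difference = 21.57 − 18.76 = 2.81 percentage points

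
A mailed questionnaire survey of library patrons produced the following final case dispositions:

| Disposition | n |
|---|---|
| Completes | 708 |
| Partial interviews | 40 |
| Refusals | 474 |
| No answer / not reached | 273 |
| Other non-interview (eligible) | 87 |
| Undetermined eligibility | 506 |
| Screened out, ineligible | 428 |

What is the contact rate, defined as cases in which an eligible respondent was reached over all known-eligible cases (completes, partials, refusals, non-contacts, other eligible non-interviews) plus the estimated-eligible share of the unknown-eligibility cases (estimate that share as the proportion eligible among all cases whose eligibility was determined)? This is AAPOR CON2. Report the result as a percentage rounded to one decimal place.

66.1%

Num = 708 + 40 + 474 + 87 = 1309
Determined eligible = 708 + 40 + 474 + 273 + 87 = 1582
e = 1582 / (1582 + 428) = 1582 / 2010 = 0.7871
Eligible share of unknowns = 0.7871 × 506 = 398.27
Denom = 1582 + 398.27 = 1980.27
CON2 = 1309 / 1980.27 = 0.6610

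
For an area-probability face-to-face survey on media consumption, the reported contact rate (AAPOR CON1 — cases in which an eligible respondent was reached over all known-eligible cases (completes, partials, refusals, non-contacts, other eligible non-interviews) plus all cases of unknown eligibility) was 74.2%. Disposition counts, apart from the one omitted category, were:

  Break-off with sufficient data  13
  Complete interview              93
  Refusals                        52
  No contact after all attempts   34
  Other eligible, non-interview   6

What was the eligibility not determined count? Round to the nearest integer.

23

Numerator = 93 + 13 + 52 + 6 = 164
CON1 = 164 / D = 0.742
D = 164 / 0.742 = 221.0
Other denominator terms total 198
eligibility not determined = 221.0 − 198 ≈ 23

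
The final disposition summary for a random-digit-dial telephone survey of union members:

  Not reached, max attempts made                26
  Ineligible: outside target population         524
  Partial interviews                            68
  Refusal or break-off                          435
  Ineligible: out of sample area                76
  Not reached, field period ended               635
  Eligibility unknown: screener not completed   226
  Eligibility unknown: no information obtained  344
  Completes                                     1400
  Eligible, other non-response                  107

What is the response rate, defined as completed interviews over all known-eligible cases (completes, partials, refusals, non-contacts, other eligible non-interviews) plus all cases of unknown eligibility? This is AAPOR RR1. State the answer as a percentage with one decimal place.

No contact after all attempts = 635 + 26 = 661
Eligibility not determined = 226 + 344 = 570
Screened out, ineligible = 524 + 76 = 600
Top → 1400
Denominator → 1400 + 68 + 435 + 661 + 107 + 570 = 3241
RR1 = 1400 / 3241 = 0.4320

43.2%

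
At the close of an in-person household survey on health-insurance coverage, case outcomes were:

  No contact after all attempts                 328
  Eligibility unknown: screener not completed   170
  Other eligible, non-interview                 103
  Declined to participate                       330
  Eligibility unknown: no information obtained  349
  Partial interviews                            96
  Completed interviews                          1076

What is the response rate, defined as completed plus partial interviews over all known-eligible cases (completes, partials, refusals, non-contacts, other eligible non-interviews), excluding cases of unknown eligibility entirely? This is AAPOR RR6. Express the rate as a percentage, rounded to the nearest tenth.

Unknown if eligible = 170 + 349 = 519
Num: 1076 + 96 = 1172
Denom: 1076 + 96 + 330 + 328 + 103 = 1933
RR6 = 1172 / 1933 = 0.6063

60.6%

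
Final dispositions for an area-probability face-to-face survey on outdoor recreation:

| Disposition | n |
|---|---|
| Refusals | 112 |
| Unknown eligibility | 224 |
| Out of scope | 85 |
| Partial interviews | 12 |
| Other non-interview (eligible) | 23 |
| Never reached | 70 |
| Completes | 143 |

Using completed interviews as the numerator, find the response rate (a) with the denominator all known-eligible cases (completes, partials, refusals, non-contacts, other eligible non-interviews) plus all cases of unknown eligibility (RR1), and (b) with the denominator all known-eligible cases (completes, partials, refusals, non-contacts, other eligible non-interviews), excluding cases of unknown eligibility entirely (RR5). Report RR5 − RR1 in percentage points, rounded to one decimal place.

Num: 143
Denom: 143 + 12 + 112 + 70 + 23 + 224 = 584
RR1 = 143 / 584 = 0.2449
Denom: 143 + 12 + 112 + 70 + 23 = 360
RR5 = 143 / 360 = 0.3972
Difference = 39.72 − 24.49 = 15.23 percentage points

15.2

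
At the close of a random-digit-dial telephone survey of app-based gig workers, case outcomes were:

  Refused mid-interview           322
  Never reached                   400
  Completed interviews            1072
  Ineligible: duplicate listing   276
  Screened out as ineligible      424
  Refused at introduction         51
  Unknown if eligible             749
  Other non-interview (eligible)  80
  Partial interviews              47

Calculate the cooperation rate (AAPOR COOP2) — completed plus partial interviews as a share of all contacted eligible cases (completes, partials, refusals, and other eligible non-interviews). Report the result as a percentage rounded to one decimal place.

Declined to participate = 51 + 322 = 373
Screened out, ineligible = 424 + 276 = 700
Numerator → 1072 + 47 = 1119
Base → 1072 + 47 + 373 + 80 = 1572
COOP2 = 1119 / 1572 = 0.7118

71.2%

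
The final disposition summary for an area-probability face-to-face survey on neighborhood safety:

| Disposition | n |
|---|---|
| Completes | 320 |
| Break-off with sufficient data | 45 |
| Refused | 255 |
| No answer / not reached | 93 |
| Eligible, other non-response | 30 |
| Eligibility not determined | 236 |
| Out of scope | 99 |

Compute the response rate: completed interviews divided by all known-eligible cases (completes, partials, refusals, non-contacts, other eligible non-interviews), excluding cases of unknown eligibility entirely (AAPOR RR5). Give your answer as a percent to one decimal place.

43.1%

Num: 320
Base: 320 + 45 + 255 + 93 + 30 = 743
RR5 = 320 / 743 = 0.4307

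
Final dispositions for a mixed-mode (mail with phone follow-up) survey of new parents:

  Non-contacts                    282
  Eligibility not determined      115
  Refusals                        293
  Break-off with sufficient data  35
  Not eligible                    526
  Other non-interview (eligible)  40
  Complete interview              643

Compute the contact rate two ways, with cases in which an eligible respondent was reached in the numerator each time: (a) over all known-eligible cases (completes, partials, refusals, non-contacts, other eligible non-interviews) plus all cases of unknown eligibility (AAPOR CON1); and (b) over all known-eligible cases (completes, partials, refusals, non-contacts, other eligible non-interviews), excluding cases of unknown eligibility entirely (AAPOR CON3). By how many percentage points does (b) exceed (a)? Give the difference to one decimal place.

6.4

Numerator → 643 + 35 + 293 + 40 = 1011
Denominator → 643 + 35 + 293 + 282 + 40 + 115 = 1408
CON1 = 1011 / 1408 = 0.7180
Denominator → 643 + 35 + 293 + 282 + 40 = 1293
CON3 = 1011 / 1293 = 0.7819
Difference = 78.19 − 71.80 = 6.39 percentage points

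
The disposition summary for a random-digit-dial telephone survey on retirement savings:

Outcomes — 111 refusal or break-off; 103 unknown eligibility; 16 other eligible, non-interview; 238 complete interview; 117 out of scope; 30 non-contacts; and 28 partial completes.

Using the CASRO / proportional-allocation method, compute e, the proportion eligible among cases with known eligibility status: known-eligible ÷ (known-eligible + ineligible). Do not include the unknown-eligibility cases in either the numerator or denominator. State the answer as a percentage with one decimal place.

Eligible (known): 238 + 28 + 111 + 30 + 16 = 423
e = 423 / (423 + 117) = 423 / 540 = 0.7833

78.3%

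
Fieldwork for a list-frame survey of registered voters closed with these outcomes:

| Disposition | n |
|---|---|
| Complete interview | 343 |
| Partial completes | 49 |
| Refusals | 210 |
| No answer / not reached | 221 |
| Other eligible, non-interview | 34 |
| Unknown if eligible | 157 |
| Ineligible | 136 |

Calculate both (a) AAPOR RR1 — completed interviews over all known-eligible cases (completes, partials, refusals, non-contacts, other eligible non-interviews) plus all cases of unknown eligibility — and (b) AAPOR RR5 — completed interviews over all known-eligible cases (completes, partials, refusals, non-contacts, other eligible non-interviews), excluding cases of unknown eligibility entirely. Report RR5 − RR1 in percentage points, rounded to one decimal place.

Top → 343
Denominator → 343 + 49 + 210 + 221 + 34 + 157 = 1014
RR1 = 343 / 1014 = 0.3383
Denominator → 343 + 49 + 210 + 221 + 34 = 857
RR5 = 343 / 857 = 0.4002
Difference = 40.02 − 33.83 = 6.19 percentage points

6.2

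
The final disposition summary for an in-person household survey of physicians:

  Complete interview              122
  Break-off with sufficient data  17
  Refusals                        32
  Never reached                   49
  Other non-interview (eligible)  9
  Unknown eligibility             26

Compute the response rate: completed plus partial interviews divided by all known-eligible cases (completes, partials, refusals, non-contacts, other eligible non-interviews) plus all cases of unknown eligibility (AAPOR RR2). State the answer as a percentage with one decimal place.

54.5%

Numerator: 122 + 17 = 139
Base: 122 + 17 + 32 + 49 + 9 + 26 = 255
RR2 = 139 / 255 = 0.5451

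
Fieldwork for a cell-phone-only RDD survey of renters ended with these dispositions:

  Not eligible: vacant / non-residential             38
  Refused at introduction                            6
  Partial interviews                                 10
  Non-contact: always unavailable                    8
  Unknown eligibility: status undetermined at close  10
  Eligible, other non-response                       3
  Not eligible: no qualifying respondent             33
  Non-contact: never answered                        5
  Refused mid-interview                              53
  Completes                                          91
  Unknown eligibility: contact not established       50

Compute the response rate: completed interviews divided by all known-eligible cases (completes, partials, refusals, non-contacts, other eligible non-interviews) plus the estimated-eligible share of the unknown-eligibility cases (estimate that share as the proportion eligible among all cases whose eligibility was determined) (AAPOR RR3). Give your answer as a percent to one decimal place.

Refusals = 6 + 53 = 59
No contact after all attempts = 5 + 8 = 13
Undetermined eligibility = 50 + 10 = 60
Ineligible = 33 + 38 = 71
Num: 91
Determined eligible: 91 + 10 + 59 + 13 + 3 = 176
e = 176 / (176 + 71) = 176 / 247 = 0.7126
Eligible share of unknowns: 0.7126 × 60 = 42.76
Denom: 176 + 42.76 = 218.76
RR3 = 91 / 218.76 = 0.4160

41.6%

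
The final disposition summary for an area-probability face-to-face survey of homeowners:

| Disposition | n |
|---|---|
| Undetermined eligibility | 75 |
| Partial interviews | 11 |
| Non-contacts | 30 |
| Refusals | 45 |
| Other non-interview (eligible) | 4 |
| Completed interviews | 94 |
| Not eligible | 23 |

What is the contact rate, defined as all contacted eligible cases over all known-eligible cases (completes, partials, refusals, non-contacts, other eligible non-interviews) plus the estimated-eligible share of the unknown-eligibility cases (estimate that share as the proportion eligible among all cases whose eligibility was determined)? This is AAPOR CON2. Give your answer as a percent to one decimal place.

Numerator = 94 + 11 + 45 + 4 = 154
Determined eligible = 94 + 11 + 45 + 30 + 4 = 184
e = 184 / (184 + 23) = 184 / 207 = 0.8889
Estimated eligible among unknowns = 0.8889 × 75 = 66.67
Base = 184 + 66.67 = 250.67
CON2 = 154 / 250.67 = 0.6144

61.4%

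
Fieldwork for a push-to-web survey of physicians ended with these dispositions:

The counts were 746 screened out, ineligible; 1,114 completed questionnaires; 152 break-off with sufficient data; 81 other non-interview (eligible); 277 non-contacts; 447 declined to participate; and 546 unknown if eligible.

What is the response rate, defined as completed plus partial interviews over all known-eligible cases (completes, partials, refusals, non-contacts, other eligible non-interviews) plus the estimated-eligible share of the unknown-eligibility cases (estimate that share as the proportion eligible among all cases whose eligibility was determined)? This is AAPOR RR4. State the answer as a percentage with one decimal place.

Num → 1114 + 152 = 1266
Determined eligible → 1114 + 152 + 447 + 277 + 81 = 2071
e = 2071 / (2071 + 746) = 2071 / 2817 = 0.7352
Estimated eligible among unknowns → 0.7352 × 546 = 401.42
Denominator → 2071 + 401.42 = 2472.42
RR4 = 1266 / 2472.42 = 0.5120

51.2%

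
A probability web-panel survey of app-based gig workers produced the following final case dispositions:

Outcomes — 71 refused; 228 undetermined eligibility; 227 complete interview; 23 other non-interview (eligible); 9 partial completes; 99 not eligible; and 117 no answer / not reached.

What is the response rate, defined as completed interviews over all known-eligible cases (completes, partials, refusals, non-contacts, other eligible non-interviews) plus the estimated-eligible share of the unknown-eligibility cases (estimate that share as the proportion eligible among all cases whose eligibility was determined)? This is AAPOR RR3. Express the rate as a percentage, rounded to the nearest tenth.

35.8%

Top: 227
Determined eligible: 227 + 9 + 71 + 117 + 23 = 447
e = 447 / (447 + 99) = 447 / 546 = 0.8187
Estimated eligible among unknowns: 0.8187 × 228 = 186.66
Base: 447 + 186.66 = 633.66
RR3 = 227 / 633.66 = 0.3582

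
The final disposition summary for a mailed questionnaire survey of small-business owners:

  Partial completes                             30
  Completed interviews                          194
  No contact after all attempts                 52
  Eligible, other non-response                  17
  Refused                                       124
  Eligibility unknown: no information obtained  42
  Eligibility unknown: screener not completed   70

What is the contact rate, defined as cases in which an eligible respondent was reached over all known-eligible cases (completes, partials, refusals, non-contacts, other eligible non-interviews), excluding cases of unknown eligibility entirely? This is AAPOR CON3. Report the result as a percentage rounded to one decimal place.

87.5%

Undetermined eligibility = 70 + 42 = 112
Numerator → 194 + 30 + 124 + 17 = 365
Base → 194 + 30 + 124 + 52 + 17 = 417
CON3 = 365 / 417 = 0.8753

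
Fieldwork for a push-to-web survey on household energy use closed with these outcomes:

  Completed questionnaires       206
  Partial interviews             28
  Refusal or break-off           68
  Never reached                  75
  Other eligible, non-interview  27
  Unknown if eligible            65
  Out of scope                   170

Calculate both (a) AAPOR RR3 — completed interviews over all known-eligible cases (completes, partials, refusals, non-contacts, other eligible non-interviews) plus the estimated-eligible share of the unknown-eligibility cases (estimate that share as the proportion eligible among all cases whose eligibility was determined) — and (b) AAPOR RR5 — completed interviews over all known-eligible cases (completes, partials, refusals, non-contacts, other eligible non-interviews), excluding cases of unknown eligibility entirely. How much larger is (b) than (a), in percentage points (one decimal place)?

Num: 206
Eligible (known): 206 + 28 + 68 + 75 + 27 = 404
e = 404 / (404 + 170) = 404 / 574 = 0.7038
Eligible share of unknowns: 0.7038 × 65 = 45.75
Denominator: 404 + 45.75 = 449.75
RR3 = 206 / 449.75 = 0.4580
Denominator: 206 + 28 + 68 + 75 + 27 = 404
RR5 = 206 / 404 = 0.5099
Difference = 50.99 − 45.80 = 5.19 percentage points

5.2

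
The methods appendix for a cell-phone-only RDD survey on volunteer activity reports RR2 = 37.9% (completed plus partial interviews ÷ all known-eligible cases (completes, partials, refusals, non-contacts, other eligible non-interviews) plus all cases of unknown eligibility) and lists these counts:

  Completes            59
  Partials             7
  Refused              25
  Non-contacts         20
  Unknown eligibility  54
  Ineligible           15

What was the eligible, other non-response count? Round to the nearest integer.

9

Numerator → 59 + 7 = 66
RR2 = 66 / D = 0.379
D = 66 / 0.379 = 174.1
Other denominator terms total 165
eligible, other non-response = 174.1 − 165 ≈ 9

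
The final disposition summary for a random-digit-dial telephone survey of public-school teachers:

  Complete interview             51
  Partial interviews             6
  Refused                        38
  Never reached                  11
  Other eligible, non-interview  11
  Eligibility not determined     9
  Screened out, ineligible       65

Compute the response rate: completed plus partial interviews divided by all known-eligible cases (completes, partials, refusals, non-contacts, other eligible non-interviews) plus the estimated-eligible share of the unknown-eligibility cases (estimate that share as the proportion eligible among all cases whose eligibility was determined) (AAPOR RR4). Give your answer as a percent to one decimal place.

46.4%

Num: 51 + 6 = 57
Known eligible: 51 + 6 + 38 + 11 + 11 = 117
e = 117 / (117 + 65) = 117 / 182 = 0.6429
Eligible share of unknowns: 0.6429 × 9 = 5.79
Denom: 117 + 5.79 = 122.79
RR4 = 57 / 122.79 = 0.4642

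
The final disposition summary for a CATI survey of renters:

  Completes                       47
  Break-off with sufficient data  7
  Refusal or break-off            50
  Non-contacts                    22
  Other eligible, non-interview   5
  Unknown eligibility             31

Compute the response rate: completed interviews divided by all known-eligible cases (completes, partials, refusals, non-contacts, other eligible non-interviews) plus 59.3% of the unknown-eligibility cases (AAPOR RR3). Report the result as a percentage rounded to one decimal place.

Num = 47
Determined eligible = 47 + 7 + 50 + 22 + 5 = 131
e × U = 0.5930 × 31 = 18.38
Denom = 131 + 18.38 = 149.38
RR3 = 47 / 149.38 = 0.3146

31.5%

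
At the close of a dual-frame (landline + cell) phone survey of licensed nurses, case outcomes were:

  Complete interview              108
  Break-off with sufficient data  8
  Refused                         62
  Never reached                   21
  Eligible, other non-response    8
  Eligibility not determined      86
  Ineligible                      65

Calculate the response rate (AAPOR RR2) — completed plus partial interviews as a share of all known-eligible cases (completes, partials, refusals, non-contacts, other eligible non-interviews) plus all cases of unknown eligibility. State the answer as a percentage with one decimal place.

Numerator = 108 + 8 = 116
Denominator = 108 + 8 + 62 + 21 + 8 + 86 = 293
RR2 = 116 / 293 = 0.3959

39.6%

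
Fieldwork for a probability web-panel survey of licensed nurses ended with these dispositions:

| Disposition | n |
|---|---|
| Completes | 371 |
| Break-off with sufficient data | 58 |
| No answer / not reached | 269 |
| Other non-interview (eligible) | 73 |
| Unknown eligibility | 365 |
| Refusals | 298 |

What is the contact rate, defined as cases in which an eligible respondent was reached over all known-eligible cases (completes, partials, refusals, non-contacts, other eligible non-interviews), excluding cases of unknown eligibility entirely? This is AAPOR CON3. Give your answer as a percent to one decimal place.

74.8%

Num → 371 + 58 + 298 + 73 = 800
Denom → 371 + 58 + 298 + 269 + 73 = 1069
CON3 = 800 / 1069 = 0.7484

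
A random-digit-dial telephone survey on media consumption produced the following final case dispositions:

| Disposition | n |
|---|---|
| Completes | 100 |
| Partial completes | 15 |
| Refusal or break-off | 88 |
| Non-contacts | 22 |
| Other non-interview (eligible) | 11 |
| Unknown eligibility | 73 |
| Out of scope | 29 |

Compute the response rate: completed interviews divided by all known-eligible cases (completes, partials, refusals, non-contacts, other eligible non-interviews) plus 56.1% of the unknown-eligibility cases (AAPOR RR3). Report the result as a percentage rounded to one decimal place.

36.1%

Num → 100
Known eligible → 100 + 15 + 88 + 22 + 11 = 236
Estimated eligible among unknowns → 0.5610 × 73 = 40.95
Base → 236 + 40.95 = 276.95
RR3 = 100 / 276.95 = 0.3611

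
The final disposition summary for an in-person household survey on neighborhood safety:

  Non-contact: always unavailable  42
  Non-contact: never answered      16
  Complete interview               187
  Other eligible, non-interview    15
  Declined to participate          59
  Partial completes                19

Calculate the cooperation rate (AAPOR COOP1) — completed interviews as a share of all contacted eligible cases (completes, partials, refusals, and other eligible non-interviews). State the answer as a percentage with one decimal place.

No answer / not reached = 16 + 42 = 58
Numerator = 187
Denominator = 187 + 19 + 59 + 15 = 280
COOP1 = 187 / 280 = 0.6679

66.8%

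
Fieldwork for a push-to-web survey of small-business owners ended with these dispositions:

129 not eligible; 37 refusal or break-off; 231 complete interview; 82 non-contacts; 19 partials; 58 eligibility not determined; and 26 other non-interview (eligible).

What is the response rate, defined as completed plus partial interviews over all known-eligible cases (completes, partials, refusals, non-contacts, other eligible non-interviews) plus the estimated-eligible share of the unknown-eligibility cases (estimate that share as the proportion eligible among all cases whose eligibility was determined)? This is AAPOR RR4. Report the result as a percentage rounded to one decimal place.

Numerator = 231 + 19 = 250
Known eligible = 231 + 19 + 37 + 82 + 26 = 395
e = 395 / (395 + 129) = 395 / 524 = 0.7538
Estimated eligible among unknowns = 0.7538 × 58 = 43.72
Denominator = 395 + 43.72 = 438.72
RR4 = 250 / 438.72 = 0.5698

57.0%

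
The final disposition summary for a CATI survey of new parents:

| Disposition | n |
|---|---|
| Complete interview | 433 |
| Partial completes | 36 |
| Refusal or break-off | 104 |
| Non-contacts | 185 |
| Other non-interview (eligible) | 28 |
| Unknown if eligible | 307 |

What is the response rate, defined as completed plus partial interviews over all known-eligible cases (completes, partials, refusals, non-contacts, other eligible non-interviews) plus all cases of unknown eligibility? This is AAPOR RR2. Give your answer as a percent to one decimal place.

Top = 433 + 36 = 469
Denom = 433 + 36 + 104 + 185 + 28 + 307 = 1093
RR2 = 469 / 1093 = 0.4291

42.9%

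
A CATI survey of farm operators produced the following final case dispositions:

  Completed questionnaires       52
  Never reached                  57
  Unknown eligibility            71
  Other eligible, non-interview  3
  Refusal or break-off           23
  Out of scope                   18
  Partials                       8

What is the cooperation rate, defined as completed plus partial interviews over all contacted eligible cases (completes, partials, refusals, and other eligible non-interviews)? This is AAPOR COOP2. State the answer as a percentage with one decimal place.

Num = 52 + 8 = 60
Denom = 52 + 8 + 23 + 3 = 86
COOP2 = 60 / 86 = 0.6977

69.8%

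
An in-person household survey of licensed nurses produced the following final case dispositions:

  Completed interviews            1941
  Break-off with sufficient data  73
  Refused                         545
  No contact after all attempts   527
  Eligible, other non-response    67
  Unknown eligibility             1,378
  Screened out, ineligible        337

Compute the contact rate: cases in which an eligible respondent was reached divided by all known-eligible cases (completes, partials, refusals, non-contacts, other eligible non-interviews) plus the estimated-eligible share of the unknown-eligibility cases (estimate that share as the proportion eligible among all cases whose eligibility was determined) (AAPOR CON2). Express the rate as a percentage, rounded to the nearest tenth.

Num = 1941 + 73 + 545 + 67 = 2626
Eligible (known) = 1941 + 73 + 545 + 527 + 67 = 3153
e = 3153 / (3153 + 337) = 3153 / 3490 = 0.9034
Estimated eligible among unknowns = 0.9034 × 1378 = 1244.89
Base = 3153 + 1244.89 = 4397.89
CON2 = 2626 / 4397.89 = 0.5971

59.7%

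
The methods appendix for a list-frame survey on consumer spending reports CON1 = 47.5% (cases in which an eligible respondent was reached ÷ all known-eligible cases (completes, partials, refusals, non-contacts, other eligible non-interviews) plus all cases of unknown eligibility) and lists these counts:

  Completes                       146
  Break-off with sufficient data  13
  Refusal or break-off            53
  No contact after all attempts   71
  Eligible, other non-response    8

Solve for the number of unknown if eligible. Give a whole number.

172

Num → 146 + 13 + 53 + 8 = 220
CON1 = 220 / D = 0.475
D = 220 / 0.475 = 463.2
Other denominator terms total 291
unknown if eligible = 463.2 − 291 ≈ 172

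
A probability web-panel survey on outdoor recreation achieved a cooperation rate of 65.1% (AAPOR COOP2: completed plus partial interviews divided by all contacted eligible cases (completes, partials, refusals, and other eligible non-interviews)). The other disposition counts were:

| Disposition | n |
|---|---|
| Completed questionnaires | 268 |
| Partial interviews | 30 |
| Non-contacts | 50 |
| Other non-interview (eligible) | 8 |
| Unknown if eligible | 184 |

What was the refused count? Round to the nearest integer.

152

Numerator = 268 + 30 = 298
COOP2 = 298 / D = 0.651
D = 298 / 0.651 = 457.8
Rest of base = 306
refused = 457.8 − 306 ≈ 152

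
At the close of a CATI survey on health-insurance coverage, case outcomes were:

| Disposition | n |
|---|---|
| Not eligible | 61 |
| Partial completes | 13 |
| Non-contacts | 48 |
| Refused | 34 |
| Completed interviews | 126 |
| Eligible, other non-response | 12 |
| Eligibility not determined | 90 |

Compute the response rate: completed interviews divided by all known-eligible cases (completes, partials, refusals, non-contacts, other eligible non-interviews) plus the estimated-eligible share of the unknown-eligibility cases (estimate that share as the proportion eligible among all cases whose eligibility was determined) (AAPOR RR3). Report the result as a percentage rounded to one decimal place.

Top → 126
Known eligible → 126 + 13 + 34 + 48 + 12 = 233
e = 233 / (233 + 61) = 233 / 294 = 0.7925
Eligible share of unknowns → 0.7925 × 90 = 71.33
Denom → 233 + 71.33 = 304.33
RR3 = 126 / 304.33 = 0.4140

41.4%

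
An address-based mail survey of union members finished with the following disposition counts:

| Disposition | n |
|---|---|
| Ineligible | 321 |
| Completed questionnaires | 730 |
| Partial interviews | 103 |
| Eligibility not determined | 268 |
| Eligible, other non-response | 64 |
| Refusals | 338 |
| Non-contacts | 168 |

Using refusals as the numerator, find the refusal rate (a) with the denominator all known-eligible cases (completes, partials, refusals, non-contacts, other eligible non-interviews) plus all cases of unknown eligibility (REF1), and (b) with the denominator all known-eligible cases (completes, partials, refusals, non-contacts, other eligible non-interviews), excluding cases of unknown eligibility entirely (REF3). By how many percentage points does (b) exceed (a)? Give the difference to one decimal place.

3.9

Top: 338
Base: 730 + 103 + 338 + 168 + 64 + 268 = 1671
REF1 = 338 / 1671 = 0.2023
Base: 730 + 103 + 338 + 168 + 64 = 1403
REF3 = 338 / 1403 = 0.2409
Difference = 24.09 − 20.23 = 3.86 percentage points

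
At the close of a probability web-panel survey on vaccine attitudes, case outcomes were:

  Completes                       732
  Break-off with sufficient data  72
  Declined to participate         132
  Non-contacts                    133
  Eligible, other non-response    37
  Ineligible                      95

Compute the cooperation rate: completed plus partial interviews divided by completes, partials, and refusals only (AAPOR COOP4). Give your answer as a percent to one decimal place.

Numerator → 732 + 72 = 804
Denominator → 732 + 72 + 132 = 936
COOP4 = 804 / 936 = 0.8590

85.9%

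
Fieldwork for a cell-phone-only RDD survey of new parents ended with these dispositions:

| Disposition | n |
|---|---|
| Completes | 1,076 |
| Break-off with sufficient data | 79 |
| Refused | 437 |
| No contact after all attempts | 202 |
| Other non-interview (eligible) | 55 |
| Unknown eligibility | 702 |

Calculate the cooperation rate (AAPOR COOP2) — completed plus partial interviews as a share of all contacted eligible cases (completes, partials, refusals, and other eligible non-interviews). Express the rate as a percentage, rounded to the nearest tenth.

70.1%

Top: 1076 + 79 = 1155
Base: 1076 + 79 + 437 + 55 = 1647
COOP2 = 1155 / 1647 = 0.7013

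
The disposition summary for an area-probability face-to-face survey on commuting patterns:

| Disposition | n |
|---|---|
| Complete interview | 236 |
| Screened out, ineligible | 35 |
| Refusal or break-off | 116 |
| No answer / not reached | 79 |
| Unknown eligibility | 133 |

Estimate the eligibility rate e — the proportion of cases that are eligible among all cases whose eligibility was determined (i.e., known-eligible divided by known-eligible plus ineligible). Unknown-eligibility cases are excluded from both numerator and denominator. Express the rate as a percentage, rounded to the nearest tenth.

92.5%

Eligible (known): 236 + 116 + 79 = 431
e = 431 / (431 + 35) = 431 / 466 = 0.9249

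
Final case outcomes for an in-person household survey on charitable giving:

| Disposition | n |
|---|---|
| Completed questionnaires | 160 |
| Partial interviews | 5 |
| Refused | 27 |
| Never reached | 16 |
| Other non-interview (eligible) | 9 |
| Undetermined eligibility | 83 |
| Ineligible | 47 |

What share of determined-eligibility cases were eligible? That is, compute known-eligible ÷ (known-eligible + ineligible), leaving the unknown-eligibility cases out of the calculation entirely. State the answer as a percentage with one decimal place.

82.2%

Known eligible: 160 + 5 + 27 + 16 + 9 = 217
e = 217 / (217 + 47) = 217 / 264 = 0.8220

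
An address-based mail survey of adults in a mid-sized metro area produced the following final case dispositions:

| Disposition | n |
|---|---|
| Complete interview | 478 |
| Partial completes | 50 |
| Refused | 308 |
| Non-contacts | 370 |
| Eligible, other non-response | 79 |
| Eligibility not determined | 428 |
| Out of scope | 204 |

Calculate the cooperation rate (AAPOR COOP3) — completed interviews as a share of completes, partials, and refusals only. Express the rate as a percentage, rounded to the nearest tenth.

Top → 478
Base → 478 + 50 + 308 = 836
COOP3 = 478 / 836 = 0.5718

57.2%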